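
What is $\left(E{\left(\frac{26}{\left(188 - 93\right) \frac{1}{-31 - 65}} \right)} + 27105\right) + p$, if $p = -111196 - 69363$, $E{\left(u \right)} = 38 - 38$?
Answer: $-153454$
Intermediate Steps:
$E{\left(u \right)} = 0$ ($E{\left(u \right)} = 38 - 38 = 0$)
$p = -180559$
$\left(E{\left(\frac{26}{\left(188 - 93\right) \frac{1}{-31 - 65}} \right)} + 27105\right) + p = \left(0 + 27105\right) - 180559 = 27105 - 180559 = -153454$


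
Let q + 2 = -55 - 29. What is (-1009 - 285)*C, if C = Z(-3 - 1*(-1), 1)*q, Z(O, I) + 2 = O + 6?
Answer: 222568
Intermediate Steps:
Z(O, I) = 4 + O (Z(O, I) = -2 + (O + 6) = -2 + (6 + O) = 4 + O)
q = -86 (q = -2 + (-55 - 29) = -2 - 84 = -86)
C = -172 (C = (4 + (-3 - 1*(-1)))*(-86) = (4 + (-3 + 1))*(-86) = (4 - 2)*(-86) = 2*(-86) = -172)
(-1009 - 285)*C = (-1009 - 285)*(-172) = -1294*(-172) = 222568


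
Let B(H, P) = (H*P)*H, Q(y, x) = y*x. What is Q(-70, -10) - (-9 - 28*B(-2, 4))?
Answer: 1157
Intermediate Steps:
Q(y, x) = x*y
B(H, P) = P*H²
Q(-70, -10) - (-9 - 28*B(-2, 4)) = -10*(-70) - (-9 - 112*(-2)²) = 700 - (-9 - 112*4) = 700 - (-9 - 28*16) = 700 - (-9 - 448) = 700 - 1*(-457) = 700 + 457 = 1157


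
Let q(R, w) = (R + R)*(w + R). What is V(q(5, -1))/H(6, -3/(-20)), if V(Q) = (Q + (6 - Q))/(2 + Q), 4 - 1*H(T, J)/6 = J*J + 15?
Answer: -200/92589 ≈ -0.0021601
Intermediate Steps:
q(R, w) = 2*R*(R + w) (q(R, w) = (2*R)*(R + w) = 2*R*(R + w))
H(T, J) = -66 - 6*J**2 (H(T, J) = 24 - 6*(J*J + 15) = 24 - 6*(J**2 + 15) = 24 - 6*(15 + J**2) = 24 + (-90 - 6*J**2) = -66 - 6*J**2)
V(Q) = 6/(2 + Q)
V(q(5, -1))/H(6, -3/(-20)) = (6/(2 + 2*5*(5 - 1)))/(-66 - 6*(-3/(-20))**2) = (6/(2 + 2*5*4))/(-66 - 6*(-3*(-1/20))**2) = (6/(2 + 40))/(-66 - 6*(3/20)**2) = (6/42)/(-66 - 6*9/400) = (6*(1/42))/(-66 - 27/200) = 1/(7*(-13227/200)) = (1/7)*(-200/13227) = -200/92589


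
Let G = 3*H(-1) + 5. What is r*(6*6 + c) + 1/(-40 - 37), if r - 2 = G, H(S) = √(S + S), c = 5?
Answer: 22098/77 + 123*I*√2 ≈ 286.99 + 173.95*I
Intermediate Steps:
H(S) = √2*√S (H(S) = √(2*S) = √2*√S)
G = 5 + 3*I*√2 (G = 3*(√2*√(-1)) + 5 = 3*(√2*I) + 5 = 3*(I*√2) + 5 = 3*I*√2 + 5 = 5 + 3*I*√2 ≈ 5.0 + 4.2426*I)
r = 7 + 3*I*√2 (r = 2 + (5 + 3*I*√2) = 7 + 3*I*√2 ≈ 7.0 + 4.2426*I)
r*(6*6 + c) + 1/(-40 - 37) = (7 + 3*I*√2)*(6*6 + 5) + 1/(-40 - 37) = (7 + 3*I*√2)*(36 + 5) + 1/(-77) = (7 + 3*I*√2)*41 - 1/77 = (287 + 123*I*√2) - 1/77 = 22098/77 + 123*I*√2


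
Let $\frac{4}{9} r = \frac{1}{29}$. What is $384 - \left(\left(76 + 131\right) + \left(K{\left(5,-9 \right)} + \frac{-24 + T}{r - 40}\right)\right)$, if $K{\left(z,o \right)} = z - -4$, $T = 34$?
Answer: $\frac{779168}{4631} \approx 168.25$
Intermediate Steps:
$K{\left(z,o \right)} = 4 + z$ ($K{\left(z,o \right)} = z + 4 = 4 + z$)
$r = \frac{9}{116}$ ($r = \frac{9}{4 \cdot 29} = \frac{9}{4} \cdot \frac{1}{29} = \frac{9}{116} \approx 0.077586$)
$384 - \left(\left(76 + 131\right) + \left(K{\left(5,-9 \right)} + \frac{-24 + T}{r - 40}\right)\right) = 384 - \left(\left(76 + 131\right) + \left(\left(4 + 5\right) + \frac{-24 + 34}{\frac{9}{116} - 40}\right)\right) = 384 - \left(207 + \left(9 + \frac{10}{- \frac{4631}{116}}\right)\right) = 384 - \left(207 + \left(9 + 10 \left(- \frac{116}{4631}\right)\right)\right) = 384 - \left(207 + \left(9 - \frac{1160}{4631}\right)\right) = 384 - \left(207 + \frac{40519}{4631}\right) = 384 - \frac{999136}{4631} = \frac{779168}{4631}$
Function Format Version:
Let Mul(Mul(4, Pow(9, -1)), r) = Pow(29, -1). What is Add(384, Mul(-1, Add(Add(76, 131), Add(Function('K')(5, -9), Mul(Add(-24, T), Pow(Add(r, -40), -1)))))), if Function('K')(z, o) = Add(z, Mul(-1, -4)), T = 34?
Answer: Rational(779168, 4631) ≈ 168.25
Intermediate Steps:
Function('K')(z, o) = Add(4, z) (Function('K')(z, o) = Add(z, 4) = Add(4, z))
r = Rational(9, 116) (r = Mul(Rational(9, 4), Pow(29, -1)) = Mul(Rational(9, 4), Rational(1, 29)) = Rational(9, 116) ≈ 0.077586)
Add(384, Mul(-1, Add(Add(76, 131), Add(Function('K')(5, -9), Mul(Add(-24, T), Pow(Add(r, -40), -1)))))) = Add(384, Mul(-1, Add(Add(76, 131), Add(Add(4, 5), Mul(Add(-24, 34), Pow(Add(Rational(9, 116), -40), -1)))))) = Add(384, Mul(-1, Add(207, Add(9, Mul(10, Pow(Rational(-4631, 116), -1)))))) = Add(384, Mul(-1, Add(207, Add(9, Mul(10, Rational(-116, 4631)))))) = Add(384, Mul(-1, Add(207, Add(9, Rational(-1160, 4631))))) = Add(384, Mul(-1, Add(207, Rational(40519, 4631)))) = Add(384, Mul(-1, Rational(999136, 4631))) = Add(384, Rational(-999136, 4631)) = Rational(779168, 4631)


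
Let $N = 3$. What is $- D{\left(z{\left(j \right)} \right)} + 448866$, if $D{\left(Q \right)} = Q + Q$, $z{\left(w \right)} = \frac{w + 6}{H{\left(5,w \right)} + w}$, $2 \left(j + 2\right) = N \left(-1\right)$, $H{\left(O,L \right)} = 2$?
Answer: $\frac{1346608}{3} \approx 4.4887 \cdot 10^{5}$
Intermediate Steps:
$j = - \frac{7}{2}$ ($j = -2 + \frac{3 \left(-1\right)}{2} = -2 + \frac{1}{2} \left(-3\right) = -2 - \frac{3}{2} = - \frac{7}{2} \approx -3.5$)
$z{\left(w \right)} = \frac{6 + w}{2 + w}$ ($z{\left(w \right)} = \frac{w + 6}{2 + w} = \frac{6 + w}{2 + w}$)
$D{\left(Q \right)} = 2 Q$
$- D{\left(z{\left(j \right)} \right)} + 448866 = - 2 \frac{6 - \frac{7}{2}}{2 - \frac{7}{2}} + 448866 = - 2 \frac{1}{- \frac{3}{2}} \cdot \frac{5}{2} + 448866 = - 2 \left(\left(- \frac{2}{3}\right) \frac{5}{2}\right) + 448866 = - \frac{2 \left(-5\right)}{3} + 448866 = \left(-1\right) \left(- \frac{10}{3}\right) + 448866 = \frac{10}{3} + 448866 = \frac{1346608}{3}$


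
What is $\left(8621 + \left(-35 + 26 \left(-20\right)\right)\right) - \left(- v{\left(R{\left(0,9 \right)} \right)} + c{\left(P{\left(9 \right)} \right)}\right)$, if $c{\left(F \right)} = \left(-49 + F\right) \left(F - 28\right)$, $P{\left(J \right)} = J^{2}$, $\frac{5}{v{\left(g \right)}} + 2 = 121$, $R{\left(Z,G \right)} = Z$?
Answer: $\frac{758035}{119} \approx 6370.0$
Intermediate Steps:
$v{\left(g \right)} = \frac{5}{119}$ ($v{\left(g \right)} = \frac{5}{-2 + 121} = \frac{5}{119}$)
$c{\left(F \right)} = \left(-49 + F\right) \left(-28 + F\right)$
$\left(8621 + \left(-35 + 26 \left(-20\right)\right)\right) - \left(- v{\left(R{\left(0,9 \right)} \right)} + c{\left(P{\left(9 \right)} \right)}\right) = \left(8621 + \left(-35 + 26 \left(-20\right)\right)\right) - \left(\frac{163263}{119} - 6237 + \left(9^{2}\right)^{2}\right) = \left(8621 - 555\right) + \left(\frac{5}{119} - \left(1372 + 81^{2} - 6237\right)\right) = \left(8621 - 555\right) + \left(\frac{5}{119} - \left(1372 + 6561 - 6237\right)\right) = 8066 + \left(\frac{5}{119} - 1696\right) = 8066 - \frac{201819}{119} = \frac{758035}{119}$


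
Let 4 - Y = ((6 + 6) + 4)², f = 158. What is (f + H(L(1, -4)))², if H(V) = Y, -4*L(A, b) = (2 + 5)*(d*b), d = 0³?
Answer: 8836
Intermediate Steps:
d = 0
L(A, b) = 0 (L(A, b) = -(2 + 5)*0*b/4 = -7*0/4 = -¼*0 = 0)
Y = -252 (Y = 4 - ((6 + 6) + 4)² = 4 - (12 + 4)² = 4 - 1*16² = 4 - 1*256 = 4 - 256 = -252)
H(V) = -252
(f + H(L(1, -4)))² = (158 - 252)² = (-94)² = 8836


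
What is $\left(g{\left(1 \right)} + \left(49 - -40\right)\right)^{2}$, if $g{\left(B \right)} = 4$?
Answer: $8649$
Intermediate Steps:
$\left(g{\left(1 \right)} + \left(49 - -40\right)\right)^{2} = \left(4 + \left(49 - -40\right)\right)^{2} = \left(4 + \left(49 + 40\right)\right)^{2} = \left(4 + 89\right)^{2} = 93^{2} = 8649$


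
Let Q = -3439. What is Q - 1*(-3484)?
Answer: 45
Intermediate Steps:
Q - 1*(-3484) = -3439 - 1*(-3484) = -3439 + 3484 = 45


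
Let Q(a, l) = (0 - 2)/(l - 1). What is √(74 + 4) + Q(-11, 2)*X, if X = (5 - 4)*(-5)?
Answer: 10 + √78 ≈ 18.832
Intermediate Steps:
X = -5 (X = 1*(-5) = -5)
Q(a, l) = -2/(-1 + l)
√(74 + 4) + Q(-11, 2)*X = √(74 + 4) - 2/(-1 + 2)*(-5) = √78 - 2/1*(-5) = √78 - 2*1*(-5) = √78 - 2*(-5) = √78 + 10 = 10 + √78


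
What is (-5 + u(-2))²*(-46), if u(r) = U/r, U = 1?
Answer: -2783/2 ≈ -1391.5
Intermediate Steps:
u(r) = 1/r
(-5 + u(-2))²*(-46) = (-5 + 1/(-2))²*(-46) = (-5 - ½)²*(-46) = (-11/2)²*(-46) = (121/4)*(-46) = -2783/2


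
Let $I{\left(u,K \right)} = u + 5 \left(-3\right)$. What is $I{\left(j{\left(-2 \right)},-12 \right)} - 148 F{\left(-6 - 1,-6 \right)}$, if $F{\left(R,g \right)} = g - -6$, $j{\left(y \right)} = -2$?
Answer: $-17$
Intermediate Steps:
$I{\left(u,K \right)} = -15 + u$ ($I{\left(u,K \right)} = u - 15 = -15 + u$)
$F{\left(R,g \right)} = 6 + g$ ($F{\left(R,g \right)} = g + 6 = 6 + g$)
$I{\left(j{\left(-2 \right)},-12 \right)} - 148 F{\left(-6 - 1,-6 \right)} = \left(-15 - 2\right) - 148 \left(6 - 6\right) = -17 - 0 = -17 + 0 = -17$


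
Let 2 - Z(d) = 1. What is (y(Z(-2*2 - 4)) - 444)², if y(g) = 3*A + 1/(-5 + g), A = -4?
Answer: 3330625/16 ≈ 2.0816e+5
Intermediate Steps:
Z(d) = 1 (Z(d) = 2 - 1*1 = 2 - 1 = 1)
y(g) = -12 + 1/(-5 + g) (y(g) = 3*(-4) + 1/(-5 + g) = -12 + 1/(-5 + g))
(y(Z(-2*2 - 4)) - 444)² = ((61 - 12*1)/(-5 + 1) - 444)² = ((61 - 12)/(-4) - 444)² = (-¼*49 - 444)² = (-49/4 - 444)² = (-1825/4)² = 3330625/16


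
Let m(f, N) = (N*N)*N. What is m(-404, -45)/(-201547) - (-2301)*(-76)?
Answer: -35245642047/201547 ≈ -1.7488e+5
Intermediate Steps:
m(f, N) = N**3 (m(f, N) = N**2*N = N**3)
m(-404, -45)/(-201547) - (-2301)*(-76) = (-45)**3/(-201547) - (-2301)*(-76) = -91125*(-1/201547) - 1*174876 = 91125/201547 - 174876 = -35245642047/201547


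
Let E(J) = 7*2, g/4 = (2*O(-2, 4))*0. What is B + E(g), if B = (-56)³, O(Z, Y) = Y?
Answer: -175602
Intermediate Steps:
B = -175616
g = 0 (g = 4*((2*4)*0) = 4*(8*0) = 4*0 = 0)
E(J) = 14
B + E(g) = -175616 + 14 = -175602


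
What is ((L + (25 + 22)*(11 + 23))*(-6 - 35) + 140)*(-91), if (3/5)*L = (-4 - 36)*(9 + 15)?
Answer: -20202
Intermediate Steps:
L = -1600 (L = 5*((-4 - 36)*(9 + 15))/3 = 5*(-40*24)/3 = (5/3)*(-960) = -1600)
((L + (25 + 22)*(11 + 23))*(-6 - 35) + 140)*(-91) = ((-1600 + (25 + 22)*(11 + 23))*(-6 - 35) + 140)*(-91) = ((-1600 + 47*34)*(-41) + 140)*(-91) = ((-1600 + 1598)*(-41) + 140)*(-91) = (-2*(-41) + 140)*(-91) = (82 + 140)*(-91) = 222*(-91) = -20202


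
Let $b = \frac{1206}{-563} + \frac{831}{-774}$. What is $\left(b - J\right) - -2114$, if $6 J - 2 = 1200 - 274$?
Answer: $\frac{284133905}{145254} \approx 1956.1$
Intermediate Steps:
$b = - \frac{467099}{145254}$ ($b = 1206 \left(- \frac{1}{563}\right) + 831 \left(- \frac{1}{774}\right) = - \frac{1206}{563} - \frac{277}{258} = - \frac{467099}{145254} \approx -3.2157$)
$J = \frac{464}{3}$ ($J = \frac{1}{3} + \frac{1200 - 274}{6} = \frac{1}{3} + \frac{1}{6} \cdot 926 = \frac{1}{3} + \frac{463}{3} = \frac{464}{3} \approx 154.67$)
$\left(b - J\right) - -2114 = \left(- \frac{467099}{145254} - \frac{464}{3}\right) - -2114 = \left(- \frac{467099}{145254} - \frac{464}{3}\right) + 2114 = - \frac{22933051}{145254} + 2114 = \frac{284133905}{145254}$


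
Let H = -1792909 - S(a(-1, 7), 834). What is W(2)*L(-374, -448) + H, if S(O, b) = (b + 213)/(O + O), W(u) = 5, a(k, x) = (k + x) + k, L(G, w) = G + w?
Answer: -17971237/10 ≈ -1.7971e+6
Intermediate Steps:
a(k, x) = x + 2*k
S(O, b) = (213 + b)/(2*O) (S(O, b) = (213 + b)/((2*O)) = (213 + b)*(1/(2*O)) = (213 + b)/(2*O))
H = -17930137/10 (H = -1792909 - (213 + 834)/(2*(7 + 2*(-1))) = -1792909 - 1047/(2*(7 - 2)) = -1792909 - 1047/(2*5) = -1792909 - 1*1047/10 = -1792909 - 1047/10 = -17930137/10 ≈ -1.7930e+6)
W(2)*L(-374, -448) + H = 5*(-374 - 448) - 17930137/10 = 5*(-822) - 17930137/10 = -4110 - 17930137/10 = -17971237/10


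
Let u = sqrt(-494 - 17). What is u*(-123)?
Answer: -123*I*sqrt(511) ≈ -2780.5*I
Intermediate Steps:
u = I*sqrt(511) (u = sqrt(-511) = I*sqrt(511) ≈ 22.605*I)
u*(-123) = (I*sqrt(511))*(-123) = -123*I*sqrt(511)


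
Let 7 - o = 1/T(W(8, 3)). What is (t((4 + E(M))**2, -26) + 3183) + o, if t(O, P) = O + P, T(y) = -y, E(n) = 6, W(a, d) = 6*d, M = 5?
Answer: 58753/18 ≈ 3264.1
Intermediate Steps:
o = 127/18 (o = 7 - 1/((-6*3)) = 7 - 1/((-1*18)) = 7 - 1/(-18) = 7 - 1*(-1/18) = 7 + 1/18 = 127/18 ≈ 7.0556)
(t((4 + E(M))**2, -26) + 3183) + o = (((4 + 6)**2 - 26) + 3183) + 127/18 = ((10**2 - 26) + 3183) + 127/18 = ((100 - 26) + 3183) + 127/18 = (74 + 3183) + 127/18 = 3257 + 127/18 = 58753/18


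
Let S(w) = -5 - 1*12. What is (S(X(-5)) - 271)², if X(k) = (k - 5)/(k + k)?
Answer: 82944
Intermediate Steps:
X(k) = (-5 + k)/(2*k) (X(k) = (-5 + k)/((2*k)) = (-5 + k)*(1/(2*k)) = (-5 + k)/(2*k))
S(w) = -17 (S(w) = -5 - 12 = -17)
(S(X(-5)) - 271)² = (-17 - 271)² = (-288)² = 82944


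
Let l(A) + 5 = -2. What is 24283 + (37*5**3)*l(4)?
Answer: -8092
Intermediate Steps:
l(A) = -7 (l(A) = -5 - 2 = -7)
24283 + (37*5**3)*l(4) = 24283 + (37*5**3)*(-7) = 24283 + (37*125)*(-7) = 24283 + 4625*(-7) = 24283 - 32375 = -8092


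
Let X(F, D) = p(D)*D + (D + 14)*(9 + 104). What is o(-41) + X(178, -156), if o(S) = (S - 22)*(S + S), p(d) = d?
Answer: 13456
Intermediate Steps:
X(F, D) = 1582 + D² + 113*D (X(F, D) = D*D + (D + 14)*(9 + 104) = D² + (14 + D)*113 = D² + (1582 + 113*D) = 1582 + D² + 113*D)
o(S) = 2*S*(-22 + S) (o(S) = (-22 + S)*(2*S) = 2*S*(-22 + S))
o(-41) + X(178, -156) = 2*(-41)*(-22 - 41) + (1582 + (-156)² + 113*(-156)) = 2*(-41)*(-63) + (1582 + 24336 - 17628) = 5166 + 8290 = 13456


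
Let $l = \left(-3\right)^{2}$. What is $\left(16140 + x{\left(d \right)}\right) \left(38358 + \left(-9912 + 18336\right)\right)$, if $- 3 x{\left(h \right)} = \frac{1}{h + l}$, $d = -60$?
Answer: $\frac{12836050358}{17} \approx 7.5506 \cdot 10^{8}$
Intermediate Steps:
$l = 9$
$x{\left(h \right)} = - \frac{1}{3 \left(9 + h\right)}$ ($x{\left(h \right)} = - \frac{1}{3 \left(h + 9\right)} = - \frac{1}{3 \left(9 + h\right)}$)
$\left(16140 + x{\left(d \right)}\right) \left(38358 + \left(-9912 + 18336\right)\right) = \left(16140 - \frac{1}{27 + 3 \left(-60\right)}\right) \left(38358 + \left(-9912 + 18336\right)\right) = \left(16140 - \frac{1}{27 - 180}\right) \left(38358 + 8424\right) = \left(16140 - \frac{1}{-153}\right) 46782 = \left(16140 - - \frac{1}{153}\right) 46782 = \left(16140 + \frac{1}{153}\right) 46782 = \frac{2469421}{153} \cdot 46782 = \frac{12836050358}{17}$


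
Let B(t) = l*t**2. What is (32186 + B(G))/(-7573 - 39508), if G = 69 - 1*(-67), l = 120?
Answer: -2251706/47081 ≈ -47.826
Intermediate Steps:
G = 136 (G = 69 + 67 = 136)
B(t) = 120*t**2
(32186 + B(G))/(-7573 - 39508) = (32186 + 120*136**2)/(-7573 - 39508) = (32186 + 120*18496)/(-47081) = (32186 + 2219520)*(-1/47081) = 2251706*(-1/47081) = -2251706/47081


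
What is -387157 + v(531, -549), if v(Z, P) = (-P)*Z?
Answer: -95638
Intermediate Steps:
v(Z, P) = -P*Z
-387157 + v(531, -549) = -387157 - 1*(-549)*531 = -387157 + 291519 = -95638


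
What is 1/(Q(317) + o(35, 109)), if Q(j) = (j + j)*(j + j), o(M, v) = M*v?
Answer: 1/405771 ≈ 2.4644e-6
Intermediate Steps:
Q(j) = 4*j² (Q(j) = (2*j)*(2*j) = 4*j²)
1/(Q(317) + o(35, 109)) = 1/(4*317² + 35*109) = 1/(4*100489 + 3815) = 1/(401956 + 3815) = 1/405771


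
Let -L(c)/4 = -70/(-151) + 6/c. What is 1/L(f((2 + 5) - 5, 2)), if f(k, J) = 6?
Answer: -151/884 ≈ -0.17081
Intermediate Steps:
L(c) = -280/151 - 24/c (L(c) = -4*(-70/(-151) + 6/c) = -4*(-70*(-1/151) + 6/c) = -4*(70/151 + 6/c) = -280/151 - 24/c)
1/L(f((2 + 5) - 5, 2)) = 1/(-280/151 - 24/6) = 1/(-280/151 - 24*⅙) = 1/(-280/151 - 4) = 1/(-884/151) = -151/884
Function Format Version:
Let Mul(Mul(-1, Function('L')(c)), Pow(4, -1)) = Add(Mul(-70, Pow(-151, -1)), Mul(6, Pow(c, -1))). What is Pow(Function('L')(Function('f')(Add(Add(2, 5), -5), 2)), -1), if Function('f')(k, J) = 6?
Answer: Rational(-151, 884) ≈ -0.17081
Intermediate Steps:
Function('L')(c) = Add(Rational(-280, 151), Mul(-24, Pow(c, -1))) (Function('L')(c) = Mul(-4, Add(Mul(-70, Pow(-151, -1)), Mul(6, Pow(c, -1)))) = Mul(-4, Add(Mul(-70, Rational(-1, 151)), Mul(6, Pow(c, -1)))) = Mul(-4, Add(Rational(70, 151), Mul(6, Pow(c, -1)))) = Add(Rational(-280, 151), Mul(-24, Pow(c, -1))))
Pow(Function('L')(Function('f')(Add(Add(2, 5), -5), 2)), -1) = Pow(Add(Rational(-280, 151), Mul(-24, Pow(6, -1))), -1) = Pow(Add(Rational(-280, 151), Mul(-24, Rational(1, 6))), -1) = Pow(Add(Rational(-280, 151), -4), -1) = Pow(Rational(-884, 151), -1) = Rational(-151, 884)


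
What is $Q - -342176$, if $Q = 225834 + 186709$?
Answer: $754719$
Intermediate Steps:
$Q = 412543$
$Q - -342176 = 412543 - -342176 = 412543 + 342176 = 754719$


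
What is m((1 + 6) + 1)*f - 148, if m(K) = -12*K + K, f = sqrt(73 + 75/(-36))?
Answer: -148 - 44*sqrt(2553)/3 ≈ -889.07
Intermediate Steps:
f = sqrt(2553)/6 (f = sqrt(73 + 75*(-1/36)) = sqrt(73 - 25/12) = sqrt(851/12) = sqrt(2553)/6 ≈ 8.4212)
m(K) = -11*K
m((1 + 6) + 1)*f - 148 = (-11*((1 + 6) + 1))*(sqrt(2553)/6) - 148 = (-11*(7 + 1))*(sqrt(2553)/6) - 148 = (-11*8)*(sqrt(2553)/6) - 148 = -44*sqrt(2553)/3 - 148 = -148 - 44*sqrt(2553)/3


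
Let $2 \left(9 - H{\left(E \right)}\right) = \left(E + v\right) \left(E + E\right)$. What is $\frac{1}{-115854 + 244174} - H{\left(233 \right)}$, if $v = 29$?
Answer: $\frac{7832267841}{128320} \approx 61037.0$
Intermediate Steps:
$H{\left(E \right)} = 9 - E \left(29 + E\right)$ ($H{\left(E \right)} = 9 - \frac{\left(E + 29\right) \left(E + E\right)}{2} = 9 - \frac{\left(29 + E\right) 2 E}{2} = 9 - \frac{2 E \left(29 + E\right)}{2} = 9 - E \left(29 + E\right)$)
$\frac{1}{-115854 + 244174} - H{\left(233 \right)} = \frac{1}{-115854 + 244174} - \left(9 - 233^{2} - 6757\right) = \frac{1}{128320} - \left(9 - 54289 - 6757\right) = \frac{1}{128320} - -61037 = \frac{1}{128320} + 61037 = \frac{7832267841}{128320}$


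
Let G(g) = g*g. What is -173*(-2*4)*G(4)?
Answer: 22144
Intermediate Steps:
G(g) = g**2
-173*(-2*4)*G(4) = -173*(-2*4)*4**2 = -(-1384)*16 = -173*(-128) = 22144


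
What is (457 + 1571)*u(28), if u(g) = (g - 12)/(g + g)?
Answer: 4056/7 ≈ 579.43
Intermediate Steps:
u(g) = (-12 + g)/(2*g) (u(g) = (-12 + g)/((2*g)) = (-12 + g)*(1/(2*g)) = (-12 + g)/(2*g))
(457 + 1571)*u(28) = (457 + 1571)*((½)*(-12 + 28)/28) = 2028*((½)*(1/28)*16) = 2028*(2/7) = 4056/7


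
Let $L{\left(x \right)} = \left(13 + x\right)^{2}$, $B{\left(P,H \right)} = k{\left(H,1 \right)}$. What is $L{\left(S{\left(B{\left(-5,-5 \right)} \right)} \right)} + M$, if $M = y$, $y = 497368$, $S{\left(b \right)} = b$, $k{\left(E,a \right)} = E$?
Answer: $497432$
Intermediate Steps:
$B{\left(P,H \right)} = H$
$M = 497368$
$L{\left(S{\left(B{\left(-5,-5 \right)} \right)} \right)} + M = \left(13 - 5\right)^{2} + 497368 = 8^{2} + 497368 = 64 + 497368 = 497432$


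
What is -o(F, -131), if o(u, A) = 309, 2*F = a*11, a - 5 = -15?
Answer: -309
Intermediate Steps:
a = -10 (a = 5 - 15 = -10)
F = -55 (F = (-10*11)/2 = (1/2)*(-110) = -55)
-o(F, -131) = -1*309 = -309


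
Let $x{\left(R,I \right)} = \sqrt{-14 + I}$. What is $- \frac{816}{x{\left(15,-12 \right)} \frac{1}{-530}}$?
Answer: $- \frac{216240 i \sqrt{26}}{13} \approx - 84816.0 i$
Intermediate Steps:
$- \frac{816}{x{\left(15,-12 \right)} \frac{1}{-530}} = - \frac{816}{\sqrt{-14 - 12} \frac{1}{-530}} = - \frac{816}{\sqrt{-26} \left(- \frac{1}{530}\right)} = - \frac{816}{i \sqrt{26} \left(- \frac{1}{530}\right)} = - \frac{816}{\left(- \frac{1}{530}\right) i \sqrt{26}} = - 816 \frac{265 i \sqrt{26}}{13} = - \frac{216240 i \sqrt{26}}{13}$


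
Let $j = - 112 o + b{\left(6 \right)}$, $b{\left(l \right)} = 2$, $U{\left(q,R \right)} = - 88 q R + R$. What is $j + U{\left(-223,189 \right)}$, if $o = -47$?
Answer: $3714391$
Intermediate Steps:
$U{\left(q,R \right)} = R - 88 R q$ ($U{\left(q,R \right)} = - 88 R q + R = R - 88 R q$)
$j = 5266$ ($j = \left(-112\right) \left(-47\right) + 2 = 5264 + 2 = 5266$)
$j + U{\left(-223,189 \right)} = 5266 + 189 \left(1 - -19624\right) = 5266 + 189 \left(1 + 19624\right) = 5266 + 189 \cdot 19625 = 5266 + 3709125 = 3714391$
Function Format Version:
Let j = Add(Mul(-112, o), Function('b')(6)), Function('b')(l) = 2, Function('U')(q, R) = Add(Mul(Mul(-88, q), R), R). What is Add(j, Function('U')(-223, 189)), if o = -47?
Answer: 3714391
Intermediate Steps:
Function('U')(q, R) = Add(R, Mul(-88, R, q)) (Function('U')(q, R) = Add(Mul(-88, R, q), R) = Add(R, Mul(-88, R, q)))
j = 5266 (j = Add(Mul(-112, -47), 2) = Add(5264, 2) = 5266)
Add(j, Function('U')(-223, 189)) = Add(5266, Mul(189, Add(1, Mul(-88, -223)))) = Add(5266, Mul(189, Add(1, 19624))) = Add(5266, Mul(189, 19625)) = Add(5266, 3709125) = 3714391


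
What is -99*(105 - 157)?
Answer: 5148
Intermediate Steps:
-99*(105 - 157) = -99*(-52) = 5148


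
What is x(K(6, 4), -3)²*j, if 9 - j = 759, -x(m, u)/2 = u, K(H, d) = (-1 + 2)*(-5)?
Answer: -27000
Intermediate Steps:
K(H, d) = -5 (K(H, d) = 1*(-5) = -5)
x(m, u) = -2*u
j = -750 (j = 9 - 1*759 = 9 - 759 = -750)
x(K(6, 4), -3)²*j = (-2*(-3))²*(-750) = 6²*(-750) = 36*(-750) = -27000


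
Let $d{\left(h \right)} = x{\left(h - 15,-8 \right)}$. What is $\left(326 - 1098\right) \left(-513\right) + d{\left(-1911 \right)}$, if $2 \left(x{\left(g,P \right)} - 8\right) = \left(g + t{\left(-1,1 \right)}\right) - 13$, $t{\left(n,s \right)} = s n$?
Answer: $395074$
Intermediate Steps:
$t{\left(n,s \right)} = n s$
$x{\left(g,P \right)} = 1 + \frac{g}{2}$ ($x{\left(g,P \right)} = 8 + \frac{\left(g - 1\right) - 13}{2} = 8 + \frac{\left(-1 + g\right) - 13}{2} = 8 + \frac{-14 + g}{2} = 8 + \left(-7 + \frac{g}{2}\right) = 1 + \frac{g}{2}$)
$d{\left(h \right)} = - \frac{13}{2} + \frac{h}{2}$ ($d{\left(h \right)} = 1 + \frac{h - 15}{2} = 1 + \frac{-15 + h}{2} = 1 + \left(- \frac{15}{2} + \frac{h}{2}\right) = - \frac{13}{2} + \frac{h}{2}$)
$\left(326 - 1098\right) \left(-513\right) + d{\left(-1911 \right)} = \left(326 - 1098\right) \left(-513\right) + \left(- \frac{13}{2} + \frac{1}{2} \left(-1911\right)\right) = \left(-772\right) \left(-513\right) - 962 = 396036 - 962 = 395074$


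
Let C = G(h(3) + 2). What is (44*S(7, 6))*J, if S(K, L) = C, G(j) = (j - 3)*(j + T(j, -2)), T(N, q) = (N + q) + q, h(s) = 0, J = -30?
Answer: 0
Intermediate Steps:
T(N, q) = N + 2*q
G(j) = (-4 + 2*j)*(-3 + j) (G(j) = (j - 3)*(j + (j + 2*(-2))) = (-3 + j)*(j + (j - 4)) = (-3 + j)*(j + (-4 + j)) = (-3 + j)*(-4 + 2*j) = (-4 + 2*j)*(-3 + j))
C = 0 (C = 12 - 10*(0 + 2) + 2*(0 + 2)² = 12 - 10*2 + 2*2² = 12 - 20 + 2*4 = 12 - 20 + 8 = 0)
S(K, L) = 0
(44*S(7, 6))*J = (44*0)*(-30) = 0*(-30) = 0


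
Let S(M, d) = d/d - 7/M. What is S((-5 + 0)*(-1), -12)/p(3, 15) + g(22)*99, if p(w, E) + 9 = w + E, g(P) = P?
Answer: 98008/45 ≈ 2178.0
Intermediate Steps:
S(M, d) = 1 - 7/M
p(w, E) = -9 + E + w (p(w, E) = -9 + (w + E) = -9 + (E + w) = -9 + E + w)
S((-5 + 0)*(-1), -12)/p(3, 15) + g(22)*99 = ((-7 + (-5 + 0)*(-1))/(((-5 + 0)*(-1))))/(-9 + 15 + 3) + 22*99 = ((-7 - 5*(-1))/((-5*(-1))))/9 + 2178 = ((-7 + 5)/5)*(1/9) + 2178 = ((1/5)*(-2))*(1/9) + 2178 = -2/5*1/9 + 2178 = -2/45 + 2178 = 98008/45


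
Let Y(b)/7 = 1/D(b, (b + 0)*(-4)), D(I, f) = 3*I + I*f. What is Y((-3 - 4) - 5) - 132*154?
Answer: -12440743/612 ≈ -20328.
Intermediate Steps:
Y(b) = 7/(b*(3 - 4*b)) (Y(b) = 7/((b*(3 + (b + 0)*(-4)))) = 7/((b*(3 + b*(-4)))) = 7/((b*(3 - 4*b))) = 7*(1/(b*(3 - 4*b))) = 7/(b*(3 - 4*b)))
Y((-3 - 4) - 5) - 132*154 = -7/(((-3 - 4) - 5)*(-3 + 4*((-3 - 4) - 5))) - 132*154 = -7/((-7 - 5)*(-3 + 4*(-7 - 5))) - 20328 = -7/(-12*(-3 + 4*(-12))) - 20328 = -7*(-1/12)/(-3 - 48) - 20328 = -7*(-1/12)/(-51) - 20328 = -7*(-1/12)*(-1/51) - 20328 = -7/612 - 20328 = -12440743/612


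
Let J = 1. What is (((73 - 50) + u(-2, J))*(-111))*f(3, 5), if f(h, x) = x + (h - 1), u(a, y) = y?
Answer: -18648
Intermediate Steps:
f(h, x) = -1 + h + x (f(h, x) = x + (-1 + h) = -1 + h + x)
(((73 - 50) + u(-2, J))*(-111))*f(3, 5) = (((73 - 50) + 1)*(-111))*(-1 + 3 + 5) = ((23 + 1)*(-111))*7 = (24*(-111))*7 = -2664*7 = -18648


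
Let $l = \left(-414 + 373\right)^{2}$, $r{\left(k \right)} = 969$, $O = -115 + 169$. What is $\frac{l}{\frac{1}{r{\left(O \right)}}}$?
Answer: $1628889$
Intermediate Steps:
$O = 54$
$l = 1681$ ($l = \left(-41\right)^{2} = 1681$)
$\frac{l}{\frac{1}{r{\left(O \right)}}} = \frac{1681}{\frac{1}{969}} = 1681 \frac{1}{\frac{1}{969}} = 1681 \cdot 969 = 1628889$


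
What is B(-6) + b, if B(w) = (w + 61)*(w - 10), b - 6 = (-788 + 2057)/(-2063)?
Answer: -1804331/2063 ≈ -874.62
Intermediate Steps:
b = 11109/2063 (b = 6 + (-788 + 2057)/(-2063) = 6 + 1269*(-1/2063) = 6 - 1269/2063 = 11109/2063 ≈ 5.3849)
B(w) = (-10 + w)*(61 + w) (B(w) = (61 + w)*(-10 + w) = (-10 + w)*(61 + w))
B(-6) + b = (-610 + (-6)**2 + 51*(-6)) + 11109/2063 = (-610 + 36 - 306) + 11109/2063 = -880 + 11109/2063 = -1804331/2063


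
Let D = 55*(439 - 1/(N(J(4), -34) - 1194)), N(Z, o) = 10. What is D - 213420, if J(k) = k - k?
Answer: -224101545/1184 ≈ -1.8928e+5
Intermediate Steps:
J(k) = 0
D = 28587735/1184 (D = 55*(439 - 1/(10 - 1194)) = 55*(439 - 1/(-1184)) = 55*(439 - 1*(-1/1184)) = 55*(439 + 1/1184) = 55*(519777/1184) = 28587735/1184 ≈ 24145.)
D - 213420 = 28587735/1184 - 213420 = -224101545/1184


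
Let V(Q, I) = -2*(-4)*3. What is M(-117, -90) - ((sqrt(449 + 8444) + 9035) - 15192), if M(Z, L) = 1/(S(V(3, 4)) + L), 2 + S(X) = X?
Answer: 418675/68 - sqrt(8893) ≈ 6062.7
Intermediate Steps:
V(Q, I) = 24 (V(Q, I) = 8*3 = 24)
S(X) = -2 + X
M(Z, L) = 1/(22 + L) (M(Z, L) = 1/((-2 + 24) + L) = 1/(22 + L))
M(-117, -90) - ((sqrt(449 + 8444) + 9035) - 15192) = 1/(22 - 90) - ((sqrt(449 + 8444) + 9035) - 15192) = 1/(-68) - ((sqrt(8893) + 9035) - 15192) = -1/68 - ((9035 + sqrt(8893)) - 15192) = -1/68 - (-6157 + sqrt(8893)) = -1/68 + (6157 - sqrt(8893)) = 418675/68 - sqrt(8893)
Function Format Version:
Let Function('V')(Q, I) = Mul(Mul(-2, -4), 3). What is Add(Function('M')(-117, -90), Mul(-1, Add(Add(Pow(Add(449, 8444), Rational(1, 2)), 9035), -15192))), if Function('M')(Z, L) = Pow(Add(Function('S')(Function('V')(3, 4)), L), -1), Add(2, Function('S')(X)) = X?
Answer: Add(Rational(418675, 68), Mul(-1, Pow(8893, Rational(1, 2)))) ≈ 6062.7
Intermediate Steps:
Function('V')(Q, I) = 24 (Function('V')(Q, I) = Mul(8, 3) = 24)
Function('S')(X) = Add(-2, X)
Function('M')(Z, L) = Pow(Add(22, L), -1) (Function('M')(Z, L) = Pow(Add(Add(-2, 24), L), -1) = Pow(Add(22, L), -1))
Add(Function('M')(-117, -90), Mul(-1, Add(Add(Pow(Add(449, 8444), Rational(1, 2)), 9035), -15192))) = Add(Pow(Add(22, -90), -1), Mul(-1, Add(Add(Pow(Add(449, 8444), Rational(1, 2)), 9035), -15192))) = Add(Pow(-68, -1), Mul(-1, Add(Add(Pow(8893, Rational(1, 2)), 9035), -15192))) = Add(Rational(-1, 68), Mul(-1, Add(Add(9035, Pow(8893, Rational(1, 2))), -15192))) = Add(Rational(-1, 68), Mul(-1, Add(-6157, Pow(8893, Rational(1, 2))))) = Add(Rational(-1, 68), Add(6157, Mul(-1, Pow(8893, Rational(1, 2))))) = Add(Rational(418675, 68), Mul(-1, Pow(8893, Rational(1, 2))))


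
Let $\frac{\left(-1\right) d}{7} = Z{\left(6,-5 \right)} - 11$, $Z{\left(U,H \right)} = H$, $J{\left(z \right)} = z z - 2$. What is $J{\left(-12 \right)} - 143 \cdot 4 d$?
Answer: $-63922$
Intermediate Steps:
$J{\left(z \right)} = -2 + z^{2}$ ($J{\left(z \right)} = z^{2} - 2 = -2 + z^{2}$)
$d = 112$ ($d = - 7 \left(-5 - 11\right) = \left(-7\right) \left(-16\right) = 112$)
$J{\left(-12 \right)} - 143 \cdot 4 d = \left(-2 + \left(-12\right)^{2}\right) - 143 \cdot 4 \cdot 112 = \left(-2 + 144\right) - 64064 = 142 - 64064 = -63922$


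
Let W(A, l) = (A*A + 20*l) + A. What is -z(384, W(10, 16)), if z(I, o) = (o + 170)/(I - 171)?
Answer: -200/71 ≈ -2.8169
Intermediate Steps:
W(A, l) = A + A² + 20*l (W(A, l) = (A² + 20*l) + A = A + A² + 20*l)
z(I, o) = (170 + o)/(-171 + I)
-z(384, W(10, 16)) = -(170 + (10 + 10² + 20*16))/(-171 + 384) = -(170 + (10 + 100 + 320))/213 = -(170 + 430)/213 = -600/213 = -1*200/71 = -200/71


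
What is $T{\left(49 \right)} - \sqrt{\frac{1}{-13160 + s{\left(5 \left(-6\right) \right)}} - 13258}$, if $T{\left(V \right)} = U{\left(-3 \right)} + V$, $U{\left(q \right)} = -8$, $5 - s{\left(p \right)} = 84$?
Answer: $41 - \frac{i \sqrt{258193837273}}{4413} \approx 41.0 - 115.14 i$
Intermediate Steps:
$s{\left(p \right)} = -79$ ($s{\left(p \right)} = 5 - 84 = -79$)
$T{\left(V \right)} = -8 + V$
$T{\left(49 \right)} - \sqrt{\frac{1}{-13160 + s{\left(5 \left(-6\right) \right)}} - 13258} = \left(-8 + 49\right) - \sqrt{\frac{1}{-13160 - 79} - 13258} = 41 - \sqrt{\frac{1}{-13239} - 13258} = 41 - \sqrt{- \frac{1}{13239} - 13258} = 41 - \sqrt{- \frac{175522663}{13239}} = 41 - \frac{i \sqrt{258193837273}}{4413}$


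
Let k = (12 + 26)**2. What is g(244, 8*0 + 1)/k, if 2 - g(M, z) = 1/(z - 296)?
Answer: 591/425980 ≈ 0.0013874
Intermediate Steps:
g(M, z) = 2 - 1/(-296 + z) (g(M, z) = 2 - 1/(z - 296) = 2 - 1/(-296 + z))
k = 1444 (k = 38**2 = 1444)
g(244, 8*0 + 1)/k = ((-593 + 2*(8*0 + 1))/(-296 + (8*0 + 1)))/1444 = ((-593 + 2*(0 + 1))/(-296 + (0 + 1)))*(1/1444) = ((-593 + 2*1)/(-296 + 1))*(1/1444) = ((-593 + 2)/(-295))*(1/1444) = -1/295*(-591)*(1/1444) = (591/295)*(1/1444) = 591/425980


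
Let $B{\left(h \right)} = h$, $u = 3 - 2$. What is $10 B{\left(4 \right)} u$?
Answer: $40$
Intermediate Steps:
$u = 1$ ($u = 3 - 2 = 1$)
$10 B{\left(4 \right)} u = 10 \cdot 4 \cdot 1 = 40 \cdot 1 = 40$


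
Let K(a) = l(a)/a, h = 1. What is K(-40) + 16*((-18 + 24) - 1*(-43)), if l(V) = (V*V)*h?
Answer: 744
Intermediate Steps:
l(V) = V² (l(V) = (V*V)*1 = V²*1 = V²)
K(a) = a (K(a) = a²/a = a)
K(-40) + 16*((-18 + 24) - 1*(-43)) = -40 + 16*((-18 + 24) - 1*(-43)) = -40 + 16*(6 + 43) = -40 + 16*49 = -40 + 784 = 744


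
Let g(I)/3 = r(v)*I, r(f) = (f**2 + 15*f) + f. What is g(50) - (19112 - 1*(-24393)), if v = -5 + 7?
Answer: -38105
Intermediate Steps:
v = 2
r(f) = f**2 + 16*f
g(I) = 108*I (g(I) = 3*((2*(16 + 2))*I) = 3*((2*18)*I) = 3*(36*I) = 108*I)
g(50) - (19112 - 1*(-24393)) = 108*50 - (19112 - 1*(-24393)) = 5400 - (19112 + 24393) = 5400 - 1*43505 = 5400 - 43505 = -38105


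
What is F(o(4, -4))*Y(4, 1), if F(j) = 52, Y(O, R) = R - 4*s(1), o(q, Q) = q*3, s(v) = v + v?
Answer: -364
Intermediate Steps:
s(v) = 2*v
o(q, Q) = 3*q
Y(O, R) = -8 + R (Y(O, R) = R - 8 = -8 + R)
F(o(4, -4))*Y(4, 1) = 52*(-8 + 1) = 52*(-7) = -364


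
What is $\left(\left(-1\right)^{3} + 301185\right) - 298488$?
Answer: $2696$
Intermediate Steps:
$\left(\left(-1\right)^{3} + 301185\right) - 298488 = \left(-1 + 301185\right) - 298488 = 301184 - 298488 = 2696$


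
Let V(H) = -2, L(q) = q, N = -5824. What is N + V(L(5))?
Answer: -5826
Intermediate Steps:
N + V(L(5)) = -5824 - 2 = -5826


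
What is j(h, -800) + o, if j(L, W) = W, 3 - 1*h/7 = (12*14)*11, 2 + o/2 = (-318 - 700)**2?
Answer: 2071844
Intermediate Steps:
o = 2072644 (o = -4 + 2*(-318 - 700)**2 = -4 + 2*(-1018)**2 = -4 + 2*1036324 = -4 + 2072648 = 2072644)
h = -12915 (h = 21 - 7*12*14*11 = 21 - 1176*11 = 21 - 7*1848 = 21 - 12936 = -12915)
j(h, -800) + o = -800 + 2072644 = 2071844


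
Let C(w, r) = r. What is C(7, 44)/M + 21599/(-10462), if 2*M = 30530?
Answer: -329248407/159702430 ≈ -2.0616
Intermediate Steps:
M = 15265 (M = (½)*30530 = 15265)
C(7, 44)/M + 21599/(-10462) = 44/15265 + 21599/(-10462) = 44*(1/15265) + 21599*(-1/10462) = 44/15265 - 21599/10462 = -329248407/159702430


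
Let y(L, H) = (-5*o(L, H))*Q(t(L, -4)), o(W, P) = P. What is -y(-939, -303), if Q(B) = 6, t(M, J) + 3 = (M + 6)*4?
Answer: -9090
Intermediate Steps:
t(M, J) = 21 + 4*M (t(M, J) = -3 + (M + 6)*4 = -3 + (6 + M)*4 = -3 + (24 + 4*M) = 21 + 4*M)
y(L, H) = -30*H (y(L, H) = -5*H*6 = -30*H)
-y(-939, -303) = -(-30)*(-303) = -1*9090 = -9090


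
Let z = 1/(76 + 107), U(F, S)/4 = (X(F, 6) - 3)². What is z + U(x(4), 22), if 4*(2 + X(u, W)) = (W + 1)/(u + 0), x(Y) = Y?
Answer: 975271/11712 ≈ 83.271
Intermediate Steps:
X(u, W) = -2 + (1 + W)/(4*u) (X(u, W) = -2 + ((W + 1)/(u + 0))/4 = -2 + ((1 + W)/u)/4 = -2 + (1 + W)/(4*u))
U(F, S) = 4*(-3 + (7 - 8*F)/(4*F))² (U(F, S) = 4*((1 + 6 - 8*F)/(4*F) - 3)² = 4*((7 - 8*F)/(4*F) - 3)² = 4*(-3 + (7 - 8*F)/(4*F))²)
z = 1/183 ≈ 0.0054645
z + U(x(4), 22) = 1/183 + (¼)*(-7 + 20*4)²/4² = 1/183 + (¼)*(1/16)*(-7 + 80)² = 1/183 + (¼)*(1/16)*73² = 1/183 + (¼)*(1/16)*5329 = 1/183 + 5329/64 = 975271/11712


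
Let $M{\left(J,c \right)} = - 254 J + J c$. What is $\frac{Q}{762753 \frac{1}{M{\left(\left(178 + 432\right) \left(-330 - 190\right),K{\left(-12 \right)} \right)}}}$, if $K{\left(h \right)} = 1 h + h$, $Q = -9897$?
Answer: $- \frac{290911098400}{254251} \approx -1.1442 \cdot 10^{6}$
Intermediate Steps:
$K{\left(h \right)} = 2 h$ ($K{\left(h \right)} = h + h = 2 h$)
$\frac{Q}{762753 \frac{1}{M{\left(\left(178 + 432\right) \left(-330 - 190\right),K{\left(-12 \right)} \right)}}} = - \frac{9897}{762753 \frac{1}{\left(178 + 432\right) \left(-330 - 190\right) \left(-254 + 2 \left(-12\right)\right)}} = - \frac{9897}{762753 \frac{1}{610 \left(-520\right) \left(-254 - 24\right)}} = - \frac{9897}{762753 \frac{1}{\left(-317200\right) \left(-278\right)}} = - \frac{9897}{762753 \cdot \frac{1}{88181600}} = - \frac{9897}{\frac{762753}{88181600}} = \left(-9897\right) \frac{88181600}{762753} = - \frac{290911098400}{254251}$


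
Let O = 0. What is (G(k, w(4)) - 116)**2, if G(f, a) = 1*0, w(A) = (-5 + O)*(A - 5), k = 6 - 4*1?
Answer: 13456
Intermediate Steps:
k = 2 (k = 6 - 4 = 2)
w(A) = 25 - 5*A (w(A) = (-5 + 0)*(A - 5) = -5*(-5 + A) = 25 - 5*A)
G(f, a) = 0
(G(k, w(4)) - 116)**2 = (0 - 116)**2 = (-116)**2 = 13456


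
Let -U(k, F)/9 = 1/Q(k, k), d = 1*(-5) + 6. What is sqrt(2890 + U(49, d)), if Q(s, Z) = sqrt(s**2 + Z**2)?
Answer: sqrt(566440 - 18*sqrt(2))/14 ≈ 53.758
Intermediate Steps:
Q(s, Z) = sqrt(Z**2 + s**2)
d = 1 (d = -5 + 6 = 1)
U(k, F) = -9*sqrt(2)/(2*sqrt(k**2)) (U(k, F) = -9/sqrt(k**2 + k**2) = -9*sqrt(2)/(2*sqrt(k**2)))
sqrt(2890 + U(49, d)) = sqrt(2890 - 9*sqrt(2)/(2*sqrt(49**2))) = sqrt(2890 - 9*sqrt(2)/(2*sqrt(2401))) = sqrt(2890 - 9/2*sqrt(2)*1/49) = sqrt(2890 - 9*sqrt(2)/98)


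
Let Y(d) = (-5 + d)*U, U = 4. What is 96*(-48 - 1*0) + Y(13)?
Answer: -4576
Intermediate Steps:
Y(d) = -20 + 4*d (Y(d) = (-5 + d)*4 = -20 + 4*d)
96*(-48 - 1*0) + Y(13) = 96*(-48 - 1*0) + (-20 + 4*13) = 96*(-48 + 0) + (-20 + 52) = 96*(-48) + 32 = -4608 + 32 = -4576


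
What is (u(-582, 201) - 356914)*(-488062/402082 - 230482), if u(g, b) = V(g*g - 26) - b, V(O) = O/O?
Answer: 16547439927741402/201041 ≈ 8.2309e+10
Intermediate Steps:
V(O) = 1
u(g, b) = 1 - b
(u(-582, 201) - 356914)*(-488062/402082 - 230482) = ((1 - 1*201) - 356914)*(-488062/402082 - 230482) = ((1 - 201) - 356914)*(-488062*1/402082 - 230482) = (-200 - 356914)*(-244031/201041 - 230482) = -357114*(-46336575793/201041) = 16547439927741402/201041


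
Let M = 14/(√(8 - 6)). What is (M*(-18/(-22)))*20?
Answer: 1260*√2/11 ≈ 161.99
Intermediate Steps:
M = 7*√2 (M = 14/(√2) = 14*(√2/2) = 7*√2 ≈ 9.8995)
(M*(-18/(-22)))*20 = ((7*√2)*(-18/(-22)))*20 = ((7*√2)*(-18*(-1/22)))*20 = ((7*√2)*(9/11))*20 = (63*√2/11)*20 = 1260*√2/11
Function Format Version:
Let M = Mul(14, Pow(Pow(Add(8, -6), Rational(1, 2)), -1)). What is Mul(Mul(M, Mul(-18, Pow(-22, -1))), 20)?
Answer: Mul(Rational(1260, 11), Pow(2, Rational(1, 2))) ≈ 161.99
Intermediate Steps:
M = Mul(7, Pow(2, Rational(1, 2))) (M = Mul(14, Pow(Pow(2, Rational(1, 2)), -1)) = Mul(14, Mul(Rational(1, 2), Pow(2, Rational(1, 2)))) = Mul(7, Pow(2, Rational(1, 2))) ≈ 9.8995)
Mul(Mul(M, Mul(-18, Pow(-22, -1))), 20) = Mul(Mul(Mul(7, Pow(2, Rational(1, 2))), Mul(-18, Pow(-22, -1))), 20) = Mul(Mul(Mul(7, Pow(2, Rational(1, 2))), Mul(-18, Rational(-1, 22))), 20) = Mul(Mul(Mul(7, Pow(2, Rational(1, 2))), Rational(9, 11)), 20) = Mul(Mul(Rational(63, 11), Pow(2, Rational(1, 2))), 20) = Mul(Rational(1260, 11), Pow(2, Rational(1, 2)))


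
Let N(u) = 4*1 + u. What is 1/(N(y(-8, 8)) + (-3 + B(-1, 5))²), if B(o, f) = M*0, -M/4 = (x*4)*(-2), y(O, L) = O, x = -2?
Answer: ⅕ ≈ 0.20000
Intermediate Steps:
M = -64 (M = -4*(-2*4)*(-2) = -(-32)*(-2) = -4*16 = -64)
N(u) = 4 + u
B(o, f) = 0 (B(o, f) = -64*0 = 0)
1/(N(y(-8, 8)) + (-3 + B(-1, 5))²) = 1/((4 - 8) + (-3 + 0)²) = 1/(-4 + (-3)²) = 1/(-4 + 9) = 1/5 = ⅕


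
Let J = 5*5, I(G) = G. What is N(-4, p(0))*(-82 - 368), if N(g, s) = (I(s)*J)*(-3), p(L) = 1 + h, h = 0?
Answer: 33750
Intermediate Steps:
J = 25
p(L) = 1 (p(L) = 1 + 0 = 1)
N(g, s) = -75*s (N(g, s) = (s*25)*(-3) = (25*s)*(-3) = -75*s)
N(-4, p(0))*(-82 - 368) = (-75*1)*(-82 - 368) = -75*(-450) = 33750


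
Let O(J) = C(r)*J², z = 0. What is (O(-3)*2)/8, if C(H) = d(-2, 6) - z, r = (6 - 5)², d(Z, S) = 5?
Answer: 45/4 ≈ 11.250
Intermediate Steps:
r = 1 (r = 1² = 1)
C(H) = 5 (C(H) = 5 - 1*0 = 5 + 0 = 5)
O(J) = 5*J²
(O(-3)*2)/8 = ((5*(-3)²)*2)/8 = ((5*9)*2)*(⅛) = (45*2)*(⅛) = 90*(⅛) = 45/4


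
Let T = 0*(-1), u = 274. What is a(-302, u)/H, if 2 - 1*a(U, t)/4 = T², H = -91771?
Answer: -8/91771 ≈ -8.7174e-5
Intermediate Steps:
T = 0
a(U, t) = 8 (a(U, t) = 8 - 4*0² = 8 - 4*0 = 8 + 0 = 8)
a(-302, u)/H = 8/(-91771) = 8*(-1/91771) = -8/91771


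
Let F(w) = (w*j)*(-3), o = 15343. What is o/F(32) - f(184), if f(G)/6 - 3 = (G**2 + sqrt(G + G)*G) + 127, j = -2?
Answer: -39136529/192 - 4416*sqrt(23) ≈ -2.2501e+5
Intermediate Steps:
F(w) = 6*w (F(w) = (w*(-2))*(-3) = -2*w*(-3) = 6*w)
f(G) = 780 + 6*G**2 + 6*sqrt(2)*G**(3/2) (f(G) = 18 + 6*((G**2 + sqrt(G + G)*G) + 127) = 18 + 6*((G**2 + sqrt(2*G)*G) + 127) = 18 + 6*((G**2 + (sqrt(2)*sqrt(G))*G) + 127) = 18 + 6*((G**2 + sqrt(2)*G**(3/2)) + 127) = 18 + 6*(127 + G**2 + sqrt(2)*G**(3/2)) = 18 + (762 + 6*G**2 + 6*sqrt(2)*G**(3/2)) = 780 + 6*G**2 + 6*sqrt(2)*G**(3/2))
o/F(32) - f(184) = 15343/((6*32)) - (780 + 6*184**2 + 6*sqrt(2)*184**(3/2)) = 15343/192 - (780 + 6*33856 + 6*sqrt(2)*(368*sqrt(46))) = 15343*(1/192) - (780 + 203136 + 4416*sqrt(23)) = 15343/192 - (203916 + 4416*sqrt(23)) = 15343/192 + (-203916 - 4416*sqrt(23)) = -39136529/192 - 4416*sqrt(23)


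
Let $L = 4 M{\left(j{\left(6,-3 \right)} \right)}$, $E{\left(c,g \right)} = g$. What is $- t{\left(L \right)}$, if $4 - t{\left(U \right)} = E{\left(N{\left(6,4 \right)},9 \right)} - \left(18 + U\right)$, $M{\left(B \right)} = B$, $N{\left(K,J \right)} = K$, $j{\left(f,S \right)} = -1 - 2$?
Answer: $-1$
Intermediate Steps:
$j{\left(f,S \right)} = -3$ ($j{\left(f,S \right)} = -1 - 2 = -3$)
$L = -12$ ($L = 4 \left(-3\right) = -12$)
$t{\left(U \right)} = 13 + U$ ($t{\left(U \right)} = 4 - \left(9 - \left(18 + U\right)\right) = 4 - \left(-9 - U\right) = 4 + \left(9 + U\right) = 13 + U$)
$- t{\left(L \right)} = - (13 - 12) = \left(-1\right) 1 = -1$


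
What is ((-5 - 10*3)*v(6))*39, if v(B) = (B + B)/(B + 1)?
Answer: -2340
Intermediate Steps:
v(B) = 2*B/(1 + B) (v(B) = (2*B)/(1 + B) = 2*B/(1 + B))
((-5 - 10*3)*v(6))*39 = ((-5 - 10*3)*(2*6/(1 + 6)))*39 = ((-5 - 30)*(2*6/7))*39 = -70*6/7*39 = -35*12/7*39 = -60*39 = -2340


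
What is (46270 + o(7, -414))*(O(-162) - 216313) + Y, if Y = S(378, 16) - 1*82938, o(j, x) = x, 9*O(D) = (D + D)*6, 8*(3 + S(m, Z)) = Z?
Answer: -9929236763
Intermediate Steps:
S(m, Z) = -3 + Z/8
O(D) = 4*D/3 (O(D) = ((D + D)*6)/9 = ((2*D)*6)/9 = (12*D)/9 = 4*D/3)
Y = -82939 (Y = (-3 + (⅛)*16) - 1*82938 = (-3 + 2) - 82938 = -1 - 82938 = -82939)
(46270 + o(7, -414))*(O(-162) - 216313) + Y = (46270 - 414)*((4/3)*(-162) - 216313) - 82939 = 45856*(-216 - 216313) - 82939 = 45856*(-216529) - 82939 = -9929153824 - 82939 = -9929236763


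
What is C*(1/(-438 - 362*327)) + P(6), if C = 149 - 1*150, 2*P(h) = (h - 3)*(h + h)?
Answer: 4708801/261600 ≈ 18.000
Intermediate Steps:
P(h) = h*(-3 + h) (P(h) = ((h - 3)*(h + h))/2 = ((-3 + h)*(2*h))/2 = (2*h*(-3 + h))/2 = h*(-3 + h))
C = -1 (C = 149 - 150 = -1)
C*(1/(-438 - 362*327)) + P(6) = -1/((-438 - 362)*327) + 6*(-3 + 6) = -1/((-800)*327) + 6*3 = -(-1)/(800*327) + 18 = -1*(-1/261600) + 18 = 1/261600 + 18 = 4708801/261600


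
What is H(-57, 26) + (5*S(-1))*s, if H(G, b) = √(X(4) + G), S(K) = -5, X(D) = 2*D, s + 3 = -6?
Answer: 225 + 7*I ≈ 225.0 + 7.0*I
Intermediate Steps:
s = -9 (s = -3 - 6 = -9)
H(G, b) = √(8 + G) (H(G, b) = √(2*4 + G) = √(8 + G))
H(-57, 26) + (5*S(-1))*s = √(8 - 57) + (5*(-5))*(-9) = √(-49) - 25*(-9) = 7*I + 225 = 225 + 7*I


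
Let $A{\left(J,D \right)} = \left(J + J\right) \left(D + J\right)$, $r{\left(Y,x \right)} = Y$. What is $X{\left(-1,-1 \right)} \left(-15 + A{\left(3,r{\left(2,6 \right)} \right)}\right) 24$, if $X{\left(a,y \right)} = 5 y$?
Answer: $-1800$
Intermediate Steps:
$A{\left(J,D \right)} = 2 J \left(D + J\right)$
$X{\left(-1,-1 \right)} \left(-15 + A{\left(3,r{\left(2,6 \right)} \right)}\right) 24 = 5 \left(-1\right) \left(-15 + 2 \cdot 3 \left(2 + 3\right)\right) 24 = - 5 \left(-15 + 2 \cdot 3 \cdot 5\right) 24 = - 5 \left(-15 + 30\right) 24 = - 5 \cdot 15 \cdot 24 = \left(-5\right) 360 = -1800$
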